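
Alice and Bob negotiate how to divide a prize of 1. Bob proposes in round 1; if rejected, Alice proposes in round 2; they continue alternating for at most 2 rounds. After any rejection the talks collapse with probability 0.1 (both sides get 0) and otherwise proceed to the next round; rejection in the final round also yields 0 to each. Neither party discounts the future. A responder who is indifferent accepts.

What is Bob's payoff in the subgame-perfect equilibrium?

0.1

By backward induction:
Round 2 (Alice proposes): rejection yields 0 for Bob; Alice offers 0 and keeps 1.
Round 1 (Bob proposes): rejecting gives Alice an expected 0.9 × 1 = 0.9. Bob offers 0.9 and keeps 1 − 0.9 = 0.1.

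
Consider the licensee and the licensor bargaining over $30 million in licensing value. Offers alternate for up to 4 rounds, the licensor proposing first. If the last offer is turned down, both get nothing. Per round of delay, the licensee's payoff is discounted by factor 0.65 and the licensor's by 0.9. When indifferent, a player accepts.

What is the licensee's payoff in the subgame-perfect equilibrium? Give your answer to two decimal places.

13.36

Work backward from the last round.
Round 4 (the licensee proposes): rejection yields 0 for the licensor; the licensee offers 0 and keeps 30.
Round 3 (the licensor proposes): the licensee can get 30 next round, worth 0.65 × 30 = 19.5 now. The licensor offers 19.5 and keeps 30 − 19.5 = 10.5.
Round 2 (the licensee proposes): the licensor can get 10.5 next round, worth 0.9 × 10.5 = 9.45 now, so the licensee offers 9.45, keeping 20.55.
Round 1 (the licensor proposes): the licensee can get 20.55 next round, worth 0.65 × 20.55 = 13.3575 now; the licensor offers that and keeps 16.6425.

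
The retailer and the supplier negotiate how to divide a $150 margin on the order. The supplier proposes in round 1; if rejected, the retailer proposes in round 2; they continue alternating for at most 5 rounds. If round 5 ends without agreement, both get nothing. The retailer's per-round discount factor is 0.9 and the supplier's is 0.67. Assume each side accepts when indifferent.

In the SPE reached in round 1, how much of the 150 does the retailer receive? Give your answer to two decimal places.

Solve by backward induction from round 5.
Round 5 (the supplier proposes): the retailer will accept anything ≥ 0, so the supplier offers 0 and keeps 150.
Round 4 (the retailer proposes): the supplier can get 150 next round, worth 0.67 × 150 = 100.5 now. The retailer offers 100.5 and keeps 150 − 100.5 = 49.5.
Round 3 (the supplier proposes): the retailer can get 49.5 next round, worth 0.9 × 49.5 = 44.55 now, so the supplier offers 44.55, keeping 105.45.
Round 2 (the retailer proposes): the supplier can get 105.45 next round, worth 0.67 × 105.45 = 70.6515 now, so the retailer offers 70.6515, keeping 79.3485.
Round 1 (the supplier proposes): the retailer can get 79.3485 next round, worth 0.9 × 79.3485 = 71.41365 now. The supplier offers 71.41365 and keeps 150 − 71.41365 = 78.58635.

71.41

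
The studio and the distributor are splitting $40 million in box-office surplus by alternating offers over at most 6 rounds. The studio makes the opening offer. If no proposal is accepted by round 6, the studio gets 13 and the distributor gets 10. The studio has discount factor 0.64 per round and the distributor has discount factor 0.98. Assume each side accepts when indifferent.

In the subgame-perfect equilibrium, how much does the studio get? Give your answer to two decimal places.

6.63

Solve by backward induction from round 6.
Round 6 (the distributor proposes): the studio gets 13 if talks fail, so the distributor offers 13 and keeps 27.
Round 5 (the studio proposes): the distributor can get 27 next round, worth 0.98 × 27 = 26.46 now; the studio offers that and keeps 13.54.
Round 4 (the distributor proposes): the studio can get 13.54 next round, worth 0.64 × 13.54 = 8.6656 now. The distributor offers 8.6656 and keeps 40 − 8.6656 = 31.3344.
Round 3 (the studio proposes): the distributor can get 31.3344 next round, worth 0.98 × 31.3344 = 30.707712 now. The studio offers 30.707712 and keeps 40 − 30.707712 = 9.292288.
Round 2 (the distributor proposes): the studio can get 9.292288 next round, worth 0.64 × 9.292288 = 5.94706432 now. The distributor offers 5.94706432 and keeps 40 − 5.94706432 = 34.05293568.
Round 1 (the studio proposes): the distributor can get 34.05293568 next round, worth 0.98 × 34.05293568 = 33.3718769664 now; the studio offers that and keeps 6.6281230336.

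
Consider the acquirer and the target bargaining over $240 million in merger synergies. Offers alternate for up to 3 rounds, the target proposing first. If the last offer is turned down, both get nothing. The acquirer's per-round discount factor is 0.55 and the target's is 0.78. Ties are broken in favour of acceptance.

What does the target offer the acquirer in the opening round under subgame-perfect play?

Solve by backward induction from round 3.
Round 3 (the target proposes): the acquirer will accept anything ≥ 0, so the target offers 0 and keeps 240.
Round 2 (the acquirer proposes): the target can get 240 next round, worth 0.78 × 240 = 187.2 now. The acquirer offers 187.2 and keeps 240 − 187.2 = 52.8.
Round 1 (the target proposes): the acquirer can get 52.8 next round, worth 0.55 × 52.8 = 29.04 now. The target offers 29.04 and keeps 240 − 29.04 = 210.96.

29.04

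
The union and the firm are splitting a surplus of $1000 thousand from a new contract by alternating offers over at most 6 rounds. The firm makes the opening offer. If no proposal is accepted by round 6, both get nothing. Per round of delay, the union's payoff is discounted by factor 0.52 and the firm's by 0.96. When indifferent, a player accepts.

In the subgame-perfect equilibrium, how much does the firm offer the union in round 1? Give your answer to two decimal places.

160.77

Round 6 (the union proposes): the firm will accept anything ≥ 0, so the union offers 0 and keeps 1000.
Round 5 (the firm proposes): the union can get 1000 next round, worth 0.52 × 1000 = 520 now, so the firm offers 520, keeping 480.
Round 4 (the union proposes): the firm can get 480 next round, worth 0.96 × 480 = 460.8 now; the union offers that and keeps 539.2.
Round 3 (the firm proposes): the union can get 539.2 next round, worth 0.52 × 539.2 = 280.384 now; the firm offers that and keeps 719.616.
Round 2 (the union proposes): the firm can get 719.616 next round, worth 0.96 × 719.616 = 690.83136 now; the union offers that and keeps 309.16864.
Round 1 (the firm proposes): the union can get 309.16864 next round, worth 0.52 × 309.16864 = 160.7676928 now, so the firm offers 160.7676928, keeping 839.2323072.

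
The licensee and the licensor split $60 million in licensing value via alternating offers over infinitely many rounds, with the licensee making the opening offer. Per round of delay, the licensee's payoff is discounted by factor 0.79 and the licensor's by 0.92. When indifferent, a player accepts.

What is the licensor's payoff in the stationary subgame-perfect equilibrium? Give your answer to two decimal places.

42.43

Let x be the licensee's share when the licensee proposes and y be the licensor's share when the licensor proposes.
The licensor accepts iff offered ≥ 0.92·y, so x = 60 − 0.92y. Symmetrically y = 60 − 0.79x.
Substituting: x = 60 − 0.92(60 − 0.79x), giving x(1 − 0.79·0.92) = 60(1 − 0.92).
So x = 60 × 0.08 / 0.2732 ≈ 17.5695, and the licensor receives 60 − x ≈ 42.4305.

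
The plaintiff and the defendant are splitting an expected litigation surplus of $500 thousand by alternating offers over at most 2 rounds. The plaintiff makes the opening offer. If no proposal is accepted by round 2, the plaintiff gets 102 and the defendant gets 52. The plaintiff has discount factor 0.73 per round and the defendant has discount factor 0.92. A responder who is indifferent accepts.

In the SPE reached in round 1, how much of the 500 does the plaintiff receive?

Round 2 (the defendant proposes): the plaintiff gets 102 if talks fail, so the defendant offers 102 and keeps 398.
Round 1 (the plaintiff proposes): the defendant can get 398 next round, worth 0.92 × 398 = 366.16 now; the plaintiff offers that and keeps 133.84.

133.84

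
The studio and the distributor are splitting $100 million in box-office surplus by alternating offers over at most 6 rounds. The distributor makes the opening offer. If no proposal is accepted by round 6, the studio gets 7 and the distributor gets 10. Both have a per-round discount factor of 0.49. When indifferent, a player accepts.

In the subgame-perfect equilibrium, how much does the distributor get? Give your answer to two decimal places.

Round 6 (the studio proposes): the distributor gets 10 if talks fail, so the studio offers 10 and keeps 90.
Round 5 (the distributor proposes): the studio can get 90 next round, worth 0.49 × 90 = 44.1 now. The distributor offers 44.1 and keeps 100 − 44.1 = 55.9.
Round 4 (the studio proposes): the distributor can get 55.9 next round, worth 0.49 × 55.9 = 27.391 now. The studio offers 27.391 and keeps 100 − 27.391 = 72.609.
Round 3 (the distributor proposes): the studio can get 72.609 next round, worth 0.49 × 72.609 = 35.57841 now. The distributor offers 35.57841 and keeps 100 − 35.57841 = 64.42159.
Round 2 (the studio proposes): the distributor can get 64.42159 next round, worth 0.49 × 64.42159 = 31.5665791 now, so the studio offers 31.5665791, keeping 68.4334209.
Round 1 (the distributor proposes): the studio can get 68.4334209 next round, worth 0.49 × 68.4334209 = 33.532376241 now. The distributor offers 33.532376241 and keeps 100 − 33.532376241 = 66.467623759.

66.47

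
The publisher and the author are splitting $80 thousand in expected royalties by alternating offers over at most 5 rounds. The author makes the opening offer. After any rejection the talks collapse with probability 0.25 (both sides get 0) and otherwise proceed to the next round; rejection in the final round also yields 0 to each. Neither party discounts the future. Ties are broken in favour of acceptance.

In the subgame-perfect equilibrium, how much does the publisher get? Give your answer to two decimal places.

23.44

Round 5 (the author proposes): the publisher will accept anything ≥ 0, so the author offers 0 and keeps 80.
Round 4 (the publisher proposes): rejecting gives the author an expected 0.75 × 80 = 60, so the publisher offers 60, keeping 20.
Round 3 (the author proposes): rejecting gives the publisher an expected 0.75 × 20 = 15; the author offers that and keeps 65.
Round 2 (the publisher proposes): rejecting gives the author an expected 0.75 × 65 = 48.75, so the publisher offers 48.75, keeping 31.25.
Round 1 (the author proposes): rejecting gives the publisher an expected 0.75 × 31.25 = 23.4375. The author offers 23.4375 and keeps 80 − 23.4375 = 56.5625.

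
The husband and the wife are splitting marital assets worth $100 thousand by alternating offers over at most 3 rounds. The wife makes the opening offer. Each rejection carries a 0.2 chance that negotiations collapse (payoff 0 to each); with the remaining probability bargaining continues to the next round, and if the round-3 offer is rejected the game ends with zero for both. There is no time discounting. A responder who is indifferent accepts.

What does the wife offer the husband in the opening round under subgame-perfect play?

Round 3 (the wife proposes): the husband will accept anything ≥ 0, so the wife offers 0 and keeps 100.
Round 2 (the husband proposes): rejecting gives the wife an expected 0.8 × 100 = 80; the husband offers that and keeps 20.
Round 1 (the wife proposes): rejecting gives the husband an expected 0.8 × 20 = 16. The wife offers 16 and keeps 100 − 16 = 84.

16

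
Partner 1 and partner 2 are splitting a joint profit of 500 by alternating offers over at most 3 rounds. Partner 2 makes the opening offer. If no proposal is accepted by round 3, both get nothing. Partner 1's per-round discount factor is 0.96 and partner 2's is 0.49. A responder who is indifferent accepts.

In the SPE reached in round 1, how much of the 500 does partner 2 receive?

255.2

Round 3 (partner 2 proposes): partner 1 will accept anything ≥ 0, so partner 2 offers 0 and keeps 500.
Round 2 (partner 1 proposes): partner 2 can get 500 next round, worth 0.49 × 500 = 245 now; partner 1 offers that and keeps 255.
Round 1 (partner 2 proposes): partner 1 can get 255 next round, worth 0.96 × 255 = 244.8 now, so partner 2 offers 244.8, keeping 255.2.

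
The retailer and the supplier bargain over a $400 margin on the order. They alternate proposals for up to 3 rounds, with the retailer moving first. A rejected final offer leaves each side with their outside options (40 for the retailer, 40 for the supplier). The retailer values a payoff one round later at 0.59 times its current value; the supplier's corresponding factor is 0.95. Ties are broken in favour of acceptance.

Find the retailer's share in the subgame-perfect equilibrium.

Round 3 (the retailer proposes): the supplier gets 40 if talks fail, so the retailer offers 40 and keeps 360.
Round 2 (the supplier proposes): the retailer can get 360 next round, worth 0.59 × 360 = 212.4 now; the supplier offers that and keeps 187.6.
Round 1 (the retailer proposes): the supplier can get 187.6 next round, worth 0.95 × 187.6 = 178.22 now; the retailer offers that and keeps 221.78.

221.78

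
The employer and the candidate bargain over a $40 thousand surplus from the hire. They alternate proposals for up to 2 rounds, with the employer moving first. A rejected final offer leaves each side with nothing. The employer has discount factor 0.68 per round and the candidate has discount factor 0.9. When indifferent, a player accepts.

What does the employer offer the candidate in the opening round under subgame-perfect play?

Solve by backward induction from round 2.
Round 2 (the candidate proposes): rejection yields 0 for the employer; the candidate offers 0 and keeps 40.
Round 1 (the employer proposes): the candidate can get 40 next round, worth 0.9 × 40 = 36 now; the employer offers that and keeps 4.

36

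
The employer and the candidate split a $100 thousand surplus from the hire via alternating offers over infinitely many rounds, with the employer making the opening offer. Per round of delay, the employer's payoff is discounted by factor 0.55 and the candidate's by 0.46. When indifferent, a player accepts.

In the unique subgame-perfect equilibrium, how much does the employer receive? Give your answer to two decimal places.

In a stationary SPE each proposer offers the other exactly their discounted continuation value.
If the employer keeps x when proposing and the candidate keeps y when proposing, then x = 100 − 0.46y and y = 100 − 0.55x.
Solving: x = 100(1 − 0.46) / (1 − 0.55·0.46) = 54 / 0.747 ≈ 72.2892.
The candidate gets 100 − 72.2892 ≈ 27.7108.

72.29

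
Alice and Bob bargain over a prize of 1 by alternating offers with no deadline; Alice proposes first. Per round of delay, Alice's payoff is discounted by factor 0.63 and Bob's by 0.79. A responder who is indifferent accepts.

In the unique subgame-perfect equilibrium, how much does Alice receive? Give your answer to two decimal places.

0.42

In a stationary SPE each proposer offers the other exactly their discounted continuation value.
If Alice keeps x when proposing and Bob keeps y when proposing, then x = 1 − 0.79y and y = 1 − 0.63x.
Solving: x = 1(1 − 0.79) / (1 − 0.63·0.79) = 0.21 / 0.5023 ≈ 0.4181.
Bob gets 1 − 0.4181 ≈ 0.5819.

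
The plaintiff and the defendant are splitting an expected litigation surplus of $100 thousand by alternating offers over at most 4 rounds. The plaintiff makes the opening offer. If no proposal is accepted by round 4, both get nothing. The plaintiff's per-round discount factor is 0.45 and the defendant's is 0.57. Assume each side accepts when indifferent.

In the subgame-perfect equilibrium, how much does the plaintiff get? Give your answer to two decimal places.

54.03

Round 4 (the defendant proposes): the plaintiff will accept anything ≥ 0, so the defendant offers 0 and keeps 100.
Round 3 (the plaintiff proposes): the defendant can get 100 next round, worth 0.57 × 100 = 57 now; the plaintiff offers that and keeps 43.
Round 2 (the defendant proposes): the plaintiff can get 43 next round, worth 0.45 × 43 = 19.35 now, so the defendant offers 19.35, keeping 80.65.
Round 1 (the plaintiff proposes): the defendant can get 80.65 next round, worth 0.57 × 80.65 = 45.9705 now, so the plaintiff offers 45.9705, keeping 54.0295.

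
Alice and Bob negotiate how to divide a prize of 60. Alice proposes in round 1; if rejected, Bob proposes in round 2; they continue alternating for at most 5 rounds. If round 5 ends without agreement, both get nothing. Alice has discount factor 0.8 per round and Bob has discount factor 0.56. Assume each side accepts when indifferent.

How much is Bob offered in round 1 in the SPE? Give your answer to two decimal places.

Round 5 (Alice proposes): Bob will accept anything ≥ 0, so Alice offers 0 and keeps 60.
Round 4 (Bob proposes): Alice can get 60 next round, worth 0.8 × 60 = 48 now, so Bob offers 48, keeping 12.
Round 3 (Alice proposes): Bob can get 12 next round, worth 0.56 × 12 = 6.72 now; Alice offers that and keeps 53.28.
Round 2 (Bob proposes): Alice can get 53.28 next round, worth 0.8 × 53.28 = 42.624 now; Bob offers that and keeps 17.376.
Round 1 (Alice proposes): Bob can get 17.376 next round, worth 0.56 × 17.376 = 9.73056 now; Alice offers that and keeps 50.26944.

9.73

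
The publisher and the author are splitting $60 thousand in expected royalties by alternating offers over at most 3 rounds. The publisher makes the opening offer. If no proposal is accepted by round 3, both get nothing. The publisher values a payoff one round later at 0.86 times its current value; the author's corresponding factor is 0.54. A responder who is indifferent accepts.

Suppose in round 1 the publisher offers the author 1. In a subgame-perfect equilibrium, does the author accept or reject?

Reject

Work out the author's continuation value if the offer is rejected.
Round 3 (the publisher proposes): the author will accept anything ≥ 0, so the publisher offers 0 and keeps 60.
Round 2 (the author proposes): the publisher can get 60 next round, worth 0.86 × 60 = 51.6 now; the author offers that and keeps 8.4.
So by rejecting in round 1, the author gets 8.4 next round, worth 0.54 × 8.4 = 4.536 now.
Offer 1 < 4.536, so the author rejects.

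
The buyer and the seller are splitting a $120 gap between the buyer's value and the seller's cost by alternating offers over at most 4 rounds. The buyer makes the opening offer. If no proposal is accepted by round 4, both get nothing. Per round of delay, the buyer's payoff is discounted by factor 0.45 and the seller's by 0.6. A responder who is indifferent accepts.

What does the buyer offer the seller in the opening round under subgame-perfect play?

Solve by backward induction from round 4.
Round 4 (the seller proposes): rejection yields 0 for the buyer; the seller offers 0 and keeps 120.
Round 3 (the buyer proposes): the seller can get 120 next round, worth 0.6 × 120 = 72 now; the buyer offers that and keeps 48.
Round 2 (the seller proposes): the buyer can get 48 next round, worth 0.45 × 48 = 21.6 now; the seller offers that and keeps 98.4.
Round 1 (the buyer proposes): the seller can get 98.4 next round, worth 0.6 × 98.4 = 59.04 now. The buyer offers 59.04 and keeps 120 − 59.04 = 60.96.

59.04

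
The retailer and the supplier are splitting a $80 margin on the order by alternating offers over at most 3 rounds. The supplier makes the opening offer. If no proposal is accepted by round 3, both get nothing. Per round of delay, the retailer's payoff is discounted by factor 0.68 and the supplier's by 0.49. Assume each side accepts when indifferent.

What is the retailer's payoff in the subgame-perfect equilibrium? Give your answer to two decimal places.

Round 3 (the supplier proposes): the retailer will accept anything ≥ 0, so the supplier offers 0 and keeps 80.
Round 2 (the retailer proposes): the supplier can get 80 next round, worth 0.49 × 80 = 39.2 now; the retailer offers that and keeps 40.8.
Round 1 (the supplier proposes): the retailer can get 40.8 next round, worth 0.68 × 40.8 = 27.744 now, so the supplier offers 27.744, keeping 52.256.

27.74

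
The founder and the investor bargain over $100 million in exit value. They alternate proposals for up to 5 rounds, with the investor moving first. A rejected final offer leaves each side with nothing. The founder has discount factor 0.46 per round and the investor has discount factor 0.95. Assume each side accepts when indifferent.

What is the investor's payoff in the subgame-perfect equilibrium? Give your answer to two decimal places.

Round 5 (the investor proposes): rejection yields 0 for the founder; the investor offers 0 and keeps 100.
Round 4 (the founder proposes): the investor can get 100 next round, worth 0.95 × 100 = 95 now; the founder offers that and keeps 5.
Round 3 (the investor proposes): the founder can get 5 next round, worth 0.46 × 5 = 2.3 now, so the investor offers 2.3, keeping 97.7.
Round 2 (the founder proposes): the investor can get 97.7 next round, worth 0.95 × 97.7 = 92.815 now. The founder offers 92.815 and keeps 100 − 92.815 = 7.185.
Round 1 (the investor proposes): the founder can get 7.185 next round, worth 0.46 × 7.185 = 3.3051 now. The investor offers 3.3051 and keeps 100 − 3.3051 = 96.6949.

96.69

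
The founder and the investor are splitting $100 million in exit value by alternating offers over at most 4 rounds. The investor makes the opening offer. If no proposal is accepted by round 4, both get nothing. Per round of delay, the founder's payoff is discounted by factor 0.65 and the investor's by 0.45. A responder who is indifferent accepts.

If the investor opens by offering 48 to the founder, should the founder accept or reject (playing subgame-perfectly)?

Reject

Round 4 (the founder proposes): the investor will accept anything ≥ 0, so the founder offers 0 and keeps 100.
Round 3 (the investor proposes): the founder can get 100 next round, worth 0.65 × 100 = 65 now, so the investor offers 65, keeping 35.
Round 2 (the founder proposes): the investor can get 35 next round, worth 0.45 × 35 = 15.75 now, so the founder offers 15.75, keeping 84.25.
So by rejecting in round 1, the founder gets 84.25 next round, worth 0.65 × 84.25 = 54.7625 now.
Offer 48 < 54.7625, so the founder rejects.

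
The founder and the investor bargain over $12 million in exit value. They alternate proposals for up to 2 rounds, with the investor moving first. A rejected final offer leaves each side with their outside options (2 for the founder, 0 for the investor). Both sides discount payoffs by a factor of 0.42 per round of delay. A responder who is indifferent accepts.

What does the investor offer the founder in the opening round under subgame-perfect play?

5.04

Work backward from the last round.
Round 2 (the founder proposes): rejection yields 0 for the investor; the founder offers 0 and keeps 12.
Round 1 (the investor proposes): the founder can get 12 next round, worth 0.42 × 12 = 5.04 now. The investor offers 5.04 and keeps 12 − 5.04 = 6.96.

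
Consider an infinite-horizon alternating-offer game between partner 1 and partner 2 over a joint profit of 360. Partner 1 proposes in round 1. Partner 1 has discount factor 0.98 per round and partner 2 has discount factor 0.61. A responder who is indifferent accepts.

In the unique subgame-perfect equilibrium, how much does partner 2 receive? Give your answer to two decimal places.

10.92

Let x be partner 1's share when partner 1 proposes and y be partner 2's share when partner 2 proposes.
Partner 2 accepts iff offered ≥ 0.61·y, so x = 360 − 0.61y. Symmetrically y = 360 − 0.98x.
Substituting: x = 360 − 0.61(360 − 0.98x), giving x(1 − 0.98·0.61) = 360(1 − 0.61).
So x = 360 × 0.39 / 0.4022 ≈ 349.0801, and partner 2 receives 360 − x ≈ 10.9199.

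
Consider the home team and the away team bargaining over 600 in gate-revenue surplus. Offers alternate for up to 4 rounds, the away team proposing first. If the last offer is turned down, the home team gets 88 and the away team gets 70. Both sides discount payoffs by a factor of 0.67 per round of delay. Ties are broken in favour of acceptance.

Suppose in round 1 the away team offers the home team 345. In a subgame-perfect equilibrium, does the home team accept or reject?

Round 4 (the home team proposes): the away team gets 70 if talks fail, so the home team offers 70 and keeps 530.
Round 3 (the away team proposes): the home team can get 530 next round, worth 0.67 × 530 = 355.1 now. The away team offers 355.1 and keeps 600 − 355.1 = 244.9.
Round 2 (the home team proposes): the away team can get 244.9 next round, worth 0.67 × 244.9 = 164.083 now. The home team offers 164.083 and keeps 600 − 164.083 = 435.917.
So by rejecting in round 1, the home team gets 435.917 next round, worth 0.67 × 435.917 = 292.06439 now.
Offer 345 ≥ 292.06439, so the home team accepts.

Accept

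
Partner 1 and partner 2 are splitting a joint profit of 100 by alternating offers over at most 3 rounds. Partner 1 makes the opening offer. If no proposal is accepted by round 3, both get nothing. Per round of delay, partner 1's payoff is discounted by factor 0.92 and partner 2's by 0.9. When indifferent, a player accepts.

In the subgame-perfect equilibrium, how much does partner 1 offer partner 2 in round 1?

7.2

Solve by backward induction from round 3.
Round 3 (partner 1 proposes): partner 2 will accept anything ≥ 0, so partner 1 offers 0 and keeps 100.
Round 2 (partner 2 proposes): partner 1 can get 100 next round, worth 0.92 × 100 = 92 now. Partner 2 offers 92 and keeps 100 − 92 = 8.
Round 1 (partner 1 proposes): partner 2 can get 8 next round, worth 0.9 × 8 = 7.2 now. Partner 1 offers 7.2 and keeps 100 − 7.2 = 92.8.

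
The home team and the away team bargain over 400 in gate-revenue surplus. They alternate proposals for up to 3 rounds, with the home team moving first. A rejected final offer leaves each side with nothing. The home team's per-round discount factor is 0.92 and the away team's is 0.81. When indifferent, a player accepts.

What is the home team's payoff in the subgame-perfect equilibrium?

Round 3 (the home team proposes): the away team will accept anything ≥ 0, so the home team offers 0 and keeps 400.
Round 2 (the away team proposes): the home team can get 400 next round, worth 0.92 × 400 = 368 now; the away team offers that and keeps 32.
Round 1 (the home team proposes): the away team can get 32 next round, worth 0.81 × 32 = 25.92 now, so the home team offers 25.92, keeping 374.08.

374.08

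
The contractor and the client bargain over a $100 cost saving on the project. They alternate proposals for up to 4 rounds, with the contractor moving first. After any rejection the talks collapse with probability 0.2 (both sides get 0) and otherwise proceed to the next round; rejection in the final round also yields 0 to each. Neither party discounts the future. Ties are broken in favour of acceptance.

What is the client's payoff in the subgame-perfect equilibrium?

By backward induction:
Round 4 (the client proposes): rejection yields 0 for the contractor; the client offers 0 and keeps 100.
Round 3 (the contractor proposes): rejecting gives the client an expected 0.8 × 100 = 80. The contractor offers 80 and keeps 100 − 80 = 20.
Round 2 (the client proposes): rejecting gives the contractor an expected 0.8 × 20 = 16, so the client offers 16, keeping 84.
Round 1 (the contractor proposes): rejecting gives the client an expected 0.8 × 84 = 67.2. The contractor offers 67.2 and keeps 100 − 67.2 = 32.8.

67.2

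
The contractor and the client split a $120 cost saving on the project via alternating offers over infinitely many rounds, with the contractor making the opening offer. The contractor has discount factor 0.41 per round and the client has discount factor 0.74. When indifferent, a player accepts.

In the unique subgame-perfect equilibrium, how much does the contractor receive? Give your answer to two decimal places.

44.79

When the contractor proposes, the client accepts any offer worth at least 0.74 times what the client would get by proposing next round; and vice versa.
This gives x = 120 − 0.74y and y = 120 − 0.41x, where x and y are each side's share when it proposes.
Hence (1 − 0.74·0.41)x = 120(1 − 0.74), i.e. 0.6966·x = 31.2.
x ≈ 44.7890; the client's share is 120 − x ≈ 75.2110.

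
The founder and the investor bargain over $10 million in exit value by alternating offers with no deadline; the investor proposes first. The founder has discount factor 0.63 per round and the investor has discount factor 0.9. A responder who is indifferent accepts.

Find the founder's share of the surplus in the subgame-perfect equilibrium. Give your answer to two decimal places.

1.45

In a stationary SPE each proposer offers the other exactly their discounted continuation value.
If the investor keeps x when proposing and the founder keeps y when proposing, then x = 10 − 0.63y and y = 10 − 0.9x.
Solving: x = 10(1 − 0.63) / (1 − 0.9·0.63) = 3.7 / 0.433 ≈ 8.5450.
The founder gets 10 − 8.5450 ≈ 1.4550.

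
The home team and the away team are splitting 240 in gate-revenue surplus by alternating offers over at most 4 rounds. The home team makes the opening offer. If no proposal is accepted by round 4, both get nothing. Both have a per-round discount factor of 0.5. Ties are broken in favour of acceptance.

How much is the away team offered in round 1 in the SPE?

Work backward from the last round.
Round 4 (the away team proposes): rejection yields 0 for the home team; the away team offers 0 and keeps 240.
Round 3 (the home team proposes): the away team can get 240 next round, worth 0.5 × 240 = 120 now; the home team offers that and keeps 120.
Round 2 (the away team proposes): the home team can get 120 next round, worth 0.5 × 120 = 60 now; the away team offers that and keeps 180.
Round 1 (the home team proposes): the away team can get 180 next round, worth 0.5 × 180 = 90 now, so the home team offers 90, keeping 150.

90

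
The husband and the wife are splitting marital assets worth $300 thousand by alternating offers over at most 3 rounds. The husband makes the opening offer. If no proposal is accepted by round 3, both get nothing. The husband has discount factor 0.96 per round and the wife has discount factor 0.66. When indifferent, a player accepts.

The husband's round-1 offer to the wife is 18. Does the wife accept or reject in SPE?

Work out the wife's continuation value if the offer is rejected.
Round 3 (the husband proposes): rejection yields 0 for the wife; the husband offers 0 and keeps 300.
Round 2 (the wife proposes): the husband can get 300 next round, worth 0.96 × 300 = 288 now, so the wife offers 288, keeping 12.
So by rejecting in round 1, the wife gets 12 next round, worth 0.66 × 12 = 7.92 now.
Offer 18 ≥ 7.92, so the wife accepts.

Accept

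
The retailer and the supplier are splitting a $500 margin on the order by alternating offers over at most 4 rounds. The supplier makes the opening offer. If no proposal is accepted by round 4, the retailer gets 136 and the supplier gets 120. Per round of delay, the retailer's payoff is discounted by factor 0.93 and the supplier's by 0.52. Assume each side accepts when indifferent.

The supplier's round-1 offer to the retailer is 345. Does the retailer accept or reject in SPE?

Reject

Round 4 (the retailer proposes): the supplier gets 120 if talks fail, so the retailer offers 120 and keeps 380.
Round 3 (the supplier proposes): the retailer can get 380 next round, worth 0.93 × 380 = 353.4 now, so the supplier offers 353.4, keeping 146.6.
Round 2 (the retailer proposes): the supplier can get 146.6 next round, worth 0.52 × 146.6 = 76.232 now; the retailer offers that and keeps 423.768.
So by rejecting in round 1, the retailer gets 423.768 next round, worth 0.93 × 423.768 = 394.10424 now.
Offer 345 < 394.10424, so the retailer rejects.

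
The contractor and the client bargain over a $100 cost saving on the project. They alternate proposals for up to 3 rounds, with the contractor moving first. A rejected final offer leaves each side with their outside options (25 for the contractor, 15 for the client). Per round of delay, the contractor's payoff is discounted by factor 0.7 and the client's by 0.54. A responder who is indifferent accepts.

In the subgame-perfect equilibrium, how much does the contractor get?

Work backward from the last round.
Round 3 (the contractor proposes): the client gets 15 if talks fail, so the contractor offers 15 and keeps 85.
Round 2 (the client proposes): the contractor can get 85 next round, worth 0.7 × 85 = 59.5 now. The client offers 59.5 and keeps 100 − 59.5 = 40.5.
Round 1 (the contractor proposes): the client can get 40.5 next round, worth 0.54 × 40.5 = 21.87 now, so the contractor offers 21.87, keeping 78.13.

78.13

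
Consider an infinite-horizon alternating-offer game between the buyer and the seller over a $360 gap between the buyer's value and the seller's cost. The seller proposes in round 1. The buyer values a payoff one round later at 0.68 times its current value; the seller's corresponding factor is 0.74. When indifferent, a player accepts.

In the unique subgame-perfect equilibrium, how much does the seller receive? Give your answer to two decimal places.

Let x be the seller's share when the seller proposes and y be the buyer's share when the buyer proposes.
The buyer accepts iff offered ≥ 0.68·y, so x = 360 − 0.68y. Symmetrically y = 360 − 0.74x.
Substituting: x = 360 − 0.68(360 − 0.74x), giving x(1 − 0.74·0.68) = 360(1 − 0.68).
So x = 360 × 0.32 / 0.4968 ≈ 231.8841, and the buyer receives 360 − x ≈ 128.1159.

231.88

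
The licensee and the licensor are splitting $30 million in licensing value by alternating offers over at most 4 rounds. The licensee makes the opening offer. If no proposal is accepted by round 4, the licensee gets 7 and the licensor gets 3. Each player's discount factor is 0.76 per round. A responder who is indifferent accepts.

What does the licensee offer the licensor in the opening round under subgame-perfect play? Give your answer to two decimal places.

15.57

Solve by backward induction from round 4.
Round 4 (the licensor proposes): the licensee gets 7 if talks fail, so the licensor offers 7 and keeps 23.
Round 3 (the licensee proposes): the licensor can get 23 next round, worth 0.76 × 23 = 17.48 now; the licensee offers that and keeps 12.52.
Round 2 (the licensor proposes): the licensee can get 12.52 next round, worth 0.76 × 12.52 = 9.5152 now; the licensor offers that and keeps 20.4848.
Round 1 (the licensee proposes): the licensor can get 20.4848 next round, worth 0.76 × 20.4848 = 15.568448 now, so the licensee offers 15.568448, keeping 14.431552.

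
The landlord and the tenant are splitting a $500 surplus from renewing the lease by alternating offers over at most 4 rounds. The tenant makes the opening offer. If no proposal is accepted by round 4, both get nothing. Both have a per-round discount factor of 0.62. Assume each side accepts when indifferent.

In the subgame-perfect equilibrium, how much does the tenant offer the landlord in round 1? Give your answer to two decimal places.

236.96

Round 4 (the landlord proposes): the tenant will accept anything ≥ 0, so the landlord offers 0 and keeps 500.
Round 3 (the tenant proposes): the landlord can get 500 next round, worth 0.62 × 500 = 310 now. The tenant offers 310 and keeps 500 − 310 = 190.
Round 2 (the landlord proposes): the tenant can get 190 next round, worth 0.62 × 190 = 117.8 now. The landlord offers 117.8 and keeps 500 − 117.8 = 382.2.
Round 1 (the tenant proposes): the landlord can get 382.2 next round, worth 0.62 × 382.2 = 236.964 now. The tenant offers 236.964 and keeps 500 − 236.964 = 263.036.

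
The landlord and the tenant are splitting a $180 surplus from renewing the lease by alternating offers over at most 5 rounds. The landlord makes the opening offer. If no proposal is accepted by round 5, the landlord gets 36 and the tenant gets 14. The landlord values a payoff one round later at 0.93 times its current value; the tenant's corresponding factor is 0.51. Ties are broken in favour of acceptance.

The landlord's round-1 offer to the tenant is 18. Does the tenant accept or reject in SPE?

Round 5 (the landlord proposes): the tenant gets 14 if talks fail, so the landlord offers 14 and keeps 166.
Round 4 (the tenant proposes): the landlord can get 166 next round, worth 0.93 × 166 = 154.38 now. The tenant offers 154.38 and keeps 180 − 154.38 = 25.62.
Round 3 (the landlord proposes): the tenant can get 25.62 next round, worth 0.51 × 25.62 = 13.0662 now. The landlord offers 13.0662 and keeps 180 − 13.0662 = 166.9338.
Round 2 (the tenant proposes): the landlord can get 166.9338 next round, worth 0.93 × 166.9338 = 155.248434 now; the tenant offers that and keeps 24.751566.
So by rejecting in round 1, the tenant gets 24.751566 next round, worth 0.51 × 24.751566 = 12.62329866 now.
Offer 18 ≥ 12.62329866, so the tenant accepts.

Accept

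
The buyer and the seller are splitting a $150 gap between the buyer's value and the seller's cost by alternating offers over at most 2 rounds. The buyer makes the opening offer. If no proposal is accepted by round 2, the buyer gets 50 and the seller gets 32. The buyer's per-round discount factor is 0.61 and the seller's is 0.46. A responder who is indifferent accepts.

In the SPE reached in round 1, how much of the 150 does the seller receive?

Round 2 (the seller proposes): the buyer gets 50 if talks fail, so the seller offers 50 and keeps 100.
Round 1 (the buyer proposes): the seller can get 100 next round, worth 0.46 × 100 = 46 now, so the buyer offers 46, keeping 104.

46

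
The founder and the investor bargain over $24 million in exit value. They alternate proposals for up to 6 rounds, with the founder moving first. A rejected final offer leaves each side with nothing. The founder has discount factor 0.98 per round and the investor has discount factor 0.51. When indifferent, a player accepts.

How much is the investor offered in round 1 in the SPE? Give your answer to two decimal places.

Round 6 (the investor proposes): rejection yields 0 for the founder; the investor offers 0 and keeps 24.
Round 5 (the founder proposes): the investor can get 24 next round, worth 0.51 × 24 = 12.24 now. The founder offers 12.24 and keeps 24 − 12.24 = 11.76.
Round 4 (the investor proposes): the founder can get 11.76 next round, worth 0.98 × 11.76 = 11.5248 now. The investor offers 11.5248 and keeps 24 − 11.5248 = 12.4752.
Round 3 (the founder proposes): the investor can get 12.4752 next round, worth 0.51 × 12.4752 = 6.362352 now, so the founder offers 6.362352, keeping 17.637648.
Round 2 (the investor proposes): the founder can get 17.637648 next round, worth 0.98 × 17.637648 = 17.28489504 now, so the investor offers 17.28489504, keeping 6.71510496.
Round 1 (the founder proposes): the investor can get 6.71510496 next round, worth 0.51 × 6.71510496 = 3.4247035296 now; the founder offers that and keeps 20.5752964704.

3.42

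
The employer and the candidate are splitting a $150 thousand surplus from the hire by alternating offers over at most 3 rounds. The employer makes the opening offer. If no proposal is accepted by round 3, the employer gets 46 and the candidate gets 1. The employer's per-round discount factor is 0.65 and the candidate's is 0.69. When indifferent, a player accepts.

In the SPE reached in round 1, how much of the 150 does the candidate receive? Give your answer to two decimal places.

Round 3 (the employer proposes): the candidate gets 1 if talks fail, so the employer offers 1 and keeps 149.
Round 2 (the candidate proposes): the employer can get 149 next round, worth 0.65 × 149 = 96.85 now. The candidate offers 96.85 and keeps 150 − 96.85 = 53.15.
Round 1 (the employer proposes): the candidate can get 53.15 next round, worth 0.69 × 53.15 = 36.6735 now, so the employer offers 36.6735, keeping 113.3265.

36.67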